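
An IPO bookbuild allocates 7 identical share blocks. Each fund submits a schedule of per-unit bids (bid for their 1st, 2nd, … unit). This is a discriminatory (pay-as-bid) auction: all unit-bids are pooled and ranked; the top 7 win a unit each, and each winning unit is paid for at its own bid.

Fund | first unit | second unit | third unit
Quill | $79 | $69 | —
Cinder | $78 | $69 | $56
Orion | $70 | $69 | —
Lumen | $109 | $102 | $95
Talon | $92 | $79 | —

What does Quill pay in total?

Quill pays $79

Merging the schedules and taking the best 7: 109 (Lumen-1), 102 (Lumen-2), 95 (Lumen-3), 92 (Talon-1), 79 (Quill-1), 79 (Talon-2), 78 (Cinder-1)
Next rejected bid: $70 (not a price — pay-as-bid).
Quill's winning unit-bids: 79 = $79.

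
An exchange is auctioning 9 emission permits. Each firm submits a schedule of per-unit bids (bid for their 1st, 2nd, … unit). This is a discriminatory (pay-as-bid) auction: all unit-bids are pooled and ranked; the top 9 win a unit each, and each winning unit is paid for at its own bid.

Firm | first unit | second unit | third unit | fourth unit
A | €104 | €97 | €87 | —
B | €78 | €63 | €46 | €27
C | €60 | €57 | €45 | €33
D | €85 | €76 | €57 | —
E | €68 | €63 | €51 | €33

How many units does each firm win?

A 3, B 2, D 2, E 2

Pooled unit-bids ranked (top 9): 104 (A-1), 97 (A-2), 87 (A-3), 85 (D-1), 78 (B-1), 76 (D-2), 68 (E-1), 63 (B-2), 63 (E-2)
Next rejected bid: €60 (not a price — pay-as-bid).
Allocation: A 3, B 2, D 2, E 2.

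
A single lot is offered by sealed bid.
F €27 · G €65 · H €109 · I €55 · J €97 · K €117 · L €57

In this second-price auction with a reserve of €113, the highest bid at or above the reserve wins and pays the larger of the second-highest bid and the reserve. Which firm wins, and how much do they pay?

K pays €113

Bids ranked: 117 (K) > 109 (H) > 97 (J) > 65 (G) > 57 (L) > 55 (I) > …
Highest eligible bid: K at €117.
max(second-highest €109, reserve €113) = €113.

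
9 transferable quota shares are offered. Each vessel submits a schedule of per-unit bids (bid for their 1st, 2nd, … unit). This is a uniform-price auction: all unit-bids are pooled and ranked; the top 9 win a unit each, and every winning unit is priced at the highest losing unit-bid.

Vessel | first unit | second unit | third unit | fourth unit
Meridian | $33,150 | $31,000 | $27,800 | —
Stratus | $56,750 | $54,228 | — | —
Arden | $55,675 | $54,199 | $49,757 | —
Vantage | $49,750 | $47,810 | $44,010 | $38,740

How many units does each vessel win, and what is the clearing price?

Arden 3, Stratus 2, Vantage 4; clearing price $33,150

Merging the schedules and taking the best 9: 56,750 (Stratus-1), 55,675 (Arden-1), 54,228 (Stratus-2), 54,199 (Arden-2), 49,757 (Arden-3), 49,750 (Vantage-1), 47,810 (Vantage-2), 44,010 (Vantage-3), 38,740 (Vantage-4)
Highest rejected unit-bid = $33,150.
Allocation: Arden 3, Stratus 2, Vantage 4.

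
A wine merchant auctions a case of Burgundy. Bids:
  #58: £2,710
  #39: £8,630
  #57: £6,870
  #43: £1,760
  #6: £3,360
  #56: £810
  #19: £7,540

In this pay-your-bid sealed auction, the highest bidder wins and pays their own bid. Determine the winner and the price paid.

#39 pays £8,630

Bids in order: 8,630 (#39) > 7,540 (#19) > 6,870 (#57) > 3,360 (#6) > 2,710 (#58) > 1,760 (#43) > …
#39 is highest → pays own bid, £8,630.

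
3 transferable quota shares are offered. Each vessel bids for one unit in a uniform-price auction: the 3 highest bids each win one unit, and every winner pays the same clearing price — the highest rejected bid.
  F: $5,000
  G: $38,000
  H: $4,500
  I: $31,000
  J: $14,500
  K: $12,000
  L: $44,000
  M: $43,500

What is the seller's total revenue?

Total revenue: $93,000

Sorting: 44,000 (L), 43,500 (M), 38,000 (G), 31,000 (I), 14,500 (J), …
The 3 highest are L, M, G.
First losing bid is I's $31,000, which sets the uniform price.
Total revenue = 3 × $31,000 = $93,000.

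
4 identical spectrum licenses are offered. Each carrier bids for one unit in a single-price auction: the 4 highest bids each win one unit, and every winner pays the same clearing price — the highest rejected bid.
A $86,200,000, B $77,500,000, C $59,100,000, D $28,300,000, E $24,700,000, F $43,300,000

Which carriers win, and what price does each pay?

A, B, C, F; each pays $28,300,000

Sorting: 86,200,000 (A), 77,500,000 (B), 59,100,000 (C), 43,300,000 (F), 28,300,000 (D), 24,700,000 (E)
Winners (4 units): A, B, C, F.
Highest unsuccessful bid: $28,300,000 → clearing price.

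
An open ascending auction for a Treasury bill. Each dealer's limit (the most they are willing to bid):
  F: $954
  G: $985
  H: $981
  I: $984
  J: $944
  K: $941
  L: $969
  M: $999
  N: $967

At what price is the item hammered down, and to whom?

Rule: the price rises until one bidder remains; the winner pays the price at which the last rival dropped out.
Sorting limits: 999 (M) > 985 (G) > 984 (I) > 981 (H) > 969 (L) > 967 (N) > …
Bidding ends when G exits at $985; M takes it.

M wins at $985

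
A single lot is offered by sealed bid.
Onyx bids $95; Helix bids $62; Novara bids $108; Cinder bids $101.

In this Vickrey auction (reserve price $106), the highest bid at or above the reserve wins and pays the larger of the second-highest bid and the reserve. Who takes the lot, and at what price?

Novara pays $106

Rule: the highest bid at or above the reserve wins and pays the larger of the second-highest bid and the reserve.
Bids ranked: 108 (Novara) > 101 (Cinder) > 95 (Onyx) > 62 (Helix)
Highest eligible bid: Novara at $108.
max(second-highest $101, reserve $106) = $106.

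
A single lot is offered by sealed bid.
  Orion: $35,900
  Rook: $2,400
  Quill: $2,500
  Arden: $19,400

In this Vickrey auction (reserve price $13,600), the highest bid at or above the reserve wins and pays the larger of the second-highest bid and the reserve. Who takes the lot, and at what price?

Sorting bids: 35,900 (Orion) > 19,400 (Arden) > 2,500 (Quill) > 2,400 (Rook)
Orion has the top bid at or above the reserve ($35,900).
Second-highest bid $19,400 exceeds the reserve $13,600 → payment $19,400.

Orion pays $19,400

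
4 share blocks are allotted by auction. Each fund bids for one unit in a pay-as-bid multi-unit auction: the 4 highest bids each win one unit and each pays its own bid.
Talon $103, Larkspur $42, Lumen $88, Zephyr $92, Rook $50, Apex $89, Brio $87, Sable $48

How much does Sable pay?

Sable pays $0

Sorting: 103 (Talon), 92 (Zephyr), 89 (Apex), 88 (Lumen), 87 (Brio), 50 (Rook), …
The 4 highest are Talon, Zephyr, Apex, Lumen.
Sable does not win → $0.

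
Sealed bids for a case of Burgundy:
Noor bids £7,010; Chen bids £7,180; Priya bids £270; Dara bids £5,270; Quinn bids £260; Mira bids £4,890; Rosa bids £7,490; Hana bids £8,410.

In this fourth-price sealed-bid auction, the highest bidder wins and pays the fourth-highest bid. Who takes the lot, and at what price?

Sorting bids: 8,410 (Hana) > 7,490 (Rosa) > 7,180 (Chen) > 7,010 (Noor) > 5,270 (Dara) > 4,890 (Mira) > …
Hana is highest; pays the fourth-highest bid, £7,010.

Hana pays £7,010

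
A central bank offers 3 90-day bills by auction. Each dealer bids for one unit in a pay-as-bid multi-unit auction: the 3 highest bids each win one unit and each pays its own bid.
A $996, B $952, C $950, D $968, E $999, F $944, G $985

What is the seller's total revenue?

Total revenue: $2,980

Sorting: 999 (E), 996 (A), 985 (G), 968 (D), 952 (B), …
Top 3: E, A, G.
Total revenue = 999 + 996 + 985 = $2,980.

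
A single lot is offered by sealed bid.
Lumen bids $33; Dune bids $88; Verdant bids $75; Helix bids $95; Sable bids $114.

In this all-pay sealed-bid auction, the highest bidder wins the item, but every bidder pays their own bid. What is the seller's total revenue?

Total revenue: $405

Rule: the highest bidder wins the item, but every bidder pays their own bid.
Bids in order: 114 (Sable) > 95 (Helix) > 88 (Dune) > 75 (Verdant) > 33 (Lumen)
Every bidder forfeits their bid regardless of winning.
Revenue = 33 + 88 + 75 + 95 + 114 = $405.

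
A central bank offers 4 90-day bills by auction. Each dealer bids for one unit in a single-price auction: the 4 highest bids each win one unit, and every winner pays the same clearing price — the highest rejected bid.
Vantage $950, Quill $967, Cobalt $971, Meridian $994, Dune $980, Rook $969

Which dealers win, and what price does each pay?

Bids ranked high→low: 994 (Meridian), 980 (Dune), 971 (Cobalt), 969 (Rook), 967 (Quill), 950 (Vantage)
Top 4: Meridian, Dune, Cobalt, Rook.
Highest unsuccessful bid: $967 → clearing price.

Meridian, Dune, Cobalt, Rook; each pays $967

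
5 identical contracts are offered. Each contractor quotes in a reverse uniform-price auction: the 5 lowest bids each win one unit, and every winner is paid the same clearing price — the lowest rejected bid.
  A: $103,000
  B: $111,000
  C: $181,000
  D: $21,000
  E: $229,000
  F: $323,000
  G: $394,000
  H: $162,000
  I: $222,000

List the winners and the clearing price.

Sorting: 21,000 (D), 103,000 (A), 111,000 (B), 162,000 (H), 181,000 (C), 222,000 (I), 229,000 (E), …
The 5 lowest are D, A, B, H, C.
Lowest unsuccessful bid: $222,000 → clearing price.

D, A, B, H, C; each is paid $222,000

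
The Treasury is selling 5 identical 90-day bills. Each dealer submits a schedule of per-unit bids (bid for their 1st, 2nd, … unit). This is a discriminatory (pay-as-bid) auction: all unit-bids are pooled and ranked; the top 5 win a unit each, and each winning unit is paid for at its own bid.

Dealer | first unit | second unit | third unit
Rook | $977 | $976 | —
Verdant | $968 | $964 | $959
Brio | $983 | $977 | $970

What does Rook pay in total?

Merging the schedules and taking the best 5: 983 (Brio-1), 977 (Rook-1), 977 (Brio-2), 976 (Rook-2), 970 (Brio-3)
Next rejected bid: $968 (not a price — pay-as-bid).
Rook's winning unit-bids: 977 + 976 = $1,953.

Rook pays $1,953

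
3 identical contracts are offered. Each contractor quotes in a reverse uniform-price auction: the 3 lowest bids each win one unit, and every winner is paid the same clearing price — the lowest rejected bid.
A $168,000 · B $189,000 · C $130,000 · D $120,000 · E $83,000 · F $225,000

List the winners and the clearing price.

E, D, C; each is paid $168,000

Ordering the bids: 83,000 (E), 120,000 (D), 130,000 (C), 168,000 (A), 189,000 (B), …
The 3 lowest are E, D, C.
Lowest unsuccessful bid: $168,000 → clearing price.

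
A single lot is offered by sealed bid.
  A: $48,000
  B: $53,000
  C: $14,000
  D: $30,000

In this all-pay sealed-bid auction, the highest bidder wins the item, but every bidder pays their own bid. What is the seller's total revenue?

Total revenue: $145,000

Bids ranked: 53,000 (B) > 48,000 (A) > 30,000 (D) > 14,000 (C)
Every bidder forfeits their bid regardless of winning.
Revenue = 48,000 + 53,000 + 14,000 + 30,000 = $145,000.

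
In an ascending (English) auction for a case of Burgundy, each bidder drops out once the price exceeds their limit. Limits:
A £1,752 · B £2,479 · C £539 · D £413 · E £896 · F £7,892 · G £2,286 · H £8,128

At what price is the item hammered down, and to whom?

H wins at £7,892

Limits ranked: 8,128 (H) > 7,892 (F) > 2,479 (B) > 2,286 (G) > 1,752 (A) > 896 (E) > …
F is the last rival to drop out, at £7,892; H remains and wins at that price.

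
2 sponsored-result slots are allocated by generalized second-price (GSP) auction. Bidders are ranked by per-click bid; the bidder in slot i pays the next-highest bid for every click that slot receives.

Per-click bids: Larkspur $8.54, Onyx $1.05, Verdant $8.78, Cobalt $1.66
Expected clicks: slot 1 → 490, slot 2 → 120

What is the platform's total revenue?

Total revenue: $4383.80

Sorting advertisers: $8.78 (Verdant) > $8.54 (Larkspur) > $1.66 (Cobalt) > …
Slot 1: Verdant pays $8.54 × 490 = $4184.60
Slot 2: Larkspur pays $1.66 × 120 = $199.20
Total = $4383.80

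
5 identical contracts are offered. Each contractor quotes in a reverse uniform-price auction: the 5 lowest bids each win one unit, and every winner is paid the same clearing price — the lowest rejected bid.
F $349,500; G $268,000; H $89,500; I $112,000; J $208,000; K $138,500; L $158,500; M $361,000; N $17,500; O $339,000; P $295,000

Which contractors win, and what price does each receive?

Ordering the bids: 17,500 (N), 89,500 (H), 112,000 (I), 138,500 (K), 158,500 (L), 208,000 (J), 268,000 (G), …
The 5 lowest are N, H, I, K, L.
First losing bid is J's $208,000, which sets the uniform price.

N, H, I, K, L; each is paid $208,000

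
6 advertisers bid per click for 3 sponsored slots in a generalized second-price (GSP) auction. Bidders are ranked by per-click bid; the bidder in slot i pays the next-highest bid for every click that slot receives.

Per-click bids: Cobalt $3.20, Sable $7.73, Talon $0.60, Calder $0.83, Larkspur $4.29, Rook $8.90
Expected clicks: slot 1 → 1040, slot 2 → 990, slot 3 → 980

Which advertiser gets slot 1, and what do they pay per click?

Rook; $7.73 per click

Ranked by bid: $8.90 (Rook) > $7.73 (Sable) > $4.29 (Larkspur) > $3.20 (Cobalt) > …
Slot 1 goes to the first-ranked bidder, Rook, who pays the next bid down: $7.73/click.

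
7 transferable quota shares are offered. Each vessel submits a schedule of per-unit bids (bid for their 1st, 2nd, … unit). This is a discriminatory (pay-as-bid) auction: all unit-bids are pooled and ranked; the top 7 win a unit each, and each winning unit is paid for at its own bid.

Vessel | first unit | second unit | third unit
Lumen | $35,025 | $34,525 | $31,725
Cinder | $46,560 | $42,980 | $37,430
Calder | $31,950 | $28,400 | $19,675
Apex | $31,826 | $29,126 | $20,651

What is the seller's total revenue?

Total revenue: $260,296

Merging the schedules and taking the best 7: 46,560 (Cinder-1), 42,980 (Cinder-2), 37,430 (Cinder-3), 35,025 (Lumen-1), 34,525 (Lumen-2), 31,950 (Calder-1), 31,826 (Apex-1)
Next rejected bid: $31,725 (not a price — pay-as-bid).
Each winning unit pays its own bid.
Revenue = 46,560 + 42,980 + 37,430 + 35,025 + 34,525 + 31,950 + 31,826 = $260,296.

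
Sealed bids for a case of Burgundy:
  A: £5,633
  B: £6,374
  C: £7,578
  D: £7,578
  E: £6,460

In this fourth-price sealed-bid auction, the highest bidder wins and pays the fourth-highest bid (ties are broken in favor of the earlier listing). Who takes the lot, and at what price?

Sorting bids: 7,578 (C) > 7,578 (D) > 6,460 (E) > 6,374 (B) > 5,633 (A)
C and D tie at £7,578; tie-break gives it to C.
C wins; payment is bid #4 in the ranking = £6,374.

C pays £6,374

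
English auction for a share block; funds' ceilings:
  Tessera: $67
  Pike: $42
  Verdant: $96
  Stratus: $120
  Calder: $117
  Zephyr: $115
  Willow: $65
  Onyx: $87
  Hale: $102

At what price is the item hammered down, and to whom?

Ascending (English) auction: the price rises until one bidder remains; the winner pays the price at which the last rival dropped out.
Limits in order: 120 (Stratus) > 117 (Calder) > 115 (Zephyr) > 102 (Hale) > 96 (Verdant) > 87 (Onyx) > …
Bidding ends when Calder exits at $117; Stratus takes it.

Stratus wins at $117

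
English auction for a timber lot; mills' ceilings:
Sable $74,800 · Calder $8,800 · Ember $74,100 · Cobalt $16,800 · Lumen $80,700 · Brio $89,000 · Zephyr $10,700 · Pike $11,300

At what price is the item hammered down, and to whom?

Brio wins at $80,700

Limits ranked: 89,000 (Brio) > 80,700 (Lumen) > 74,800 (Sable) > 74,100 (Ember) > 16,800 (Cobalt) > 11,300 (Pike) > …
Bidding ends when Lumen exits at $80,700; Brio takes it.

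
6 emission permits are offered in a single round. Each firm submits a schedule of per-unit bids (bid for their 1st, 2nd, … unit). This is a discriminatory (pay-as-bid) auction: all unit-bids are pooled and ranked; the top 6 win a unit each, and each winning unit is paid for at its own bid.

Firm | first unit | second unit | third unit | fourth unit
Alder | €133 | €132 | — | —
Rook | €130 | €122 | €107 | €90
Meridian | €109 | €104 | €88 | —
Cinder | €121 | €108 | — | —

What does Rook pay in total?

Merging the schedules and taking the best 6: 133 (Alder-1), 132 (Alder-2), 130 (Rook-1), 122 (Rook-2), 121 (Cinder-1), 109 (Meridian-1)
Next rejected bid: €108 (not a price — pay-as-bid).
Rook's winning unit-bids: 130 + 122 = €252.

Rook pays €252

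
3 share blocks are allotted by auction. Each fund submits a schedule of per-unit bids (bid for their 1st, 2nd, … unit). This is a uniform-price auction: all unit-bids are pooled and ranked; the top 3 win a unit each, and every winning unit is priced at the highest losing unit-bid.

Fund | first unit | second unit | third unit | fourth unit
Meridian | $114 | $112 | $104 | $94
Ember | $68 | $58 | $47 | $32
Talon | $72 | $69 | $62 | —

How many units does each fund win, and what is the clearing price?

Meridian 3; clearing price $94

Merging the schedules and taking the best 3: 114 (Meridian-1), 112 (Meridian-2), 104 (Meridian-3)
First bid not allocated: $94.
Allocation: Meridian 3.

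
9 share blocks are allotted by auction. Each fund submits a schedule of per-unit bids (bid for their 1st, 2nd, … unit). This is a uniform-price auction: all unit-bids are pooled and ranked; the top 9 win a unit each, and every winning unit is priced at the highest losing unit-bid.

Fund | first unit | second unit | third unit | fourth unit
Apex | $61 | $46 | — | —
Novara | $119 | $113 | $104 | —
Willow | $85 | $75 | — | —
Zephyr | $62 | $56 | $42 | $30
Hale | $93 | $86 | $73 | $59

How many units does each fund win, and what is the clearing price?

Hale 3, Novara 3, Willow 2, Zephyr 1; clearing price $61

Pooled unit-bids ranked (top 9): 119 (Novara-1), 113 (Novara-2), 104 (Novara-3), 93 (Hale-1), 86 (Hale-2), 85 (Willow-1), 75 (Willow-2), 73 (Hale-3), 62 (Zephyr-1)
First bid not allocated: $61.
Allocation: Hale 3, Novara 3, Willow 2, Zephyr 1.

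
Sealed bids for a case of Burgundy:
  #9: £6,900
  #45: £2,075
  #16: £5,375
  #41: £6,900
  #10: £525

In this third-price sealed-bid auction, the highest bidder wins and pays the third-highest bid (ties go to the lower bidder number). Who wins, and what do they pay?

#9 pays £5,375

Sorting bids: 6,900 (#9) > 6,900 (#41) > 5,375 (#16) > 2,075 (#45) > 525 (#10)
Tie at £6,900 → #9 wins by tie-break.
#9 is highest; pays the third-highest bid, £5,375.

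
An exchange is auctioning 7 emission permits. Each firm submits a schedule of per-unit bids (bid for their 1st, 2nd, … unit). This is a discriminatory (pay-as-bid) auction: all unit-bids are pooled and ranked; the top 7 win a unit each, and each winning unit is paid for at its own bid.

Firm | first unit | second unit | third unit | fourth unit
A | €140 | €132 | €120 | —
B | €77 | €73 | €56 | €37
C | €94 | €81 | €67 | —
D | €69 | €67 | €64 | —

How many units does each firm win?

A 3, B 2, C 2

Pooled unit-bids ranked (top 7): 140 (A-1), 132 (A-2), 120 (A-3), 94 (C-1), 81 (C-2), 77 (B-1), 73 (B-2)
Next rejected bid: €69 (not a price — pay-as-bid).
Allocation: A 3, B 2, C 2.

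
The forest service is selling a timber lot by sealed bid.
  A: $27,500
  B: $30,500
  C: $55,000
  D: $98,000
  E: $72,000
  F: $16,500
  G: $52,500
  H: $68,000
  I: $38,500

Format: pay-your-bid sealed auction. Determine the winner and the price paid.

Sorting bids: 98,000 (D) > 72,000 (E) > 68,000 (H) > 55,000 (C) > 52,500 (G) > 38,500 (I) > …
First-price: D pays what they bid, $98,000.

D pays $98,000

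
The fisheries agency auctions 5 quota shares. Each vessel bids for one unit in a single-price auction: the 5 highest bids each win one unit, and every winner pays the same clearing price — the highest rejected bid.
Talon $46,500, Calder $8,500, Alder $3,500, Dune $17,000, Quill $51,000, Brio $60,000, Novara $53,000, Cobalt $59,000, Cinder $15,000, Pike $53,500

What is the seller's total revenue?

Ordering the bids: 60,000 (Brio), 59,000 (Cobalt), 53,500 (Pike), 53,000 (Novara), 51,000 (Quill), 46,500 (Talon), 17,000 (Dune), …
Winners (5 units): Brio, Cobalt, Pike, Novara, Quill.
First losing bid is Talon's $46,500, which sets the uniform price.
Total revenue = 5 × $46,500 = $232,500.

Total revenue: $232,500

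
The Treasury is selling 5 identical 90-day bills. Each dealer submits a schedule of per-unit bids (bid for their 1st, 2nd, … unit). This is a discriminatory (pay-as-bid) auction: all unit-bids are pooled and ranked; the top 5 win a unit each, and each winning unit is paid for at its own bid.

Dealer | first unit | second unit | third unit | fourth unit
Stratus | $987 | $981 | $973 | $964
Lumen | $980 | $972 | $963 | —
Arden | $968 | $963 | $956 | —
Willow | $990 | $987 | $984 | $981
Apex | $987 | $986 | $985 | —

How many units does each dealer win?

Merging the schedules and taking the best 5: 990 (Willow-1), 987 (Stratus-1), 987 (Willow-2), 987 (Apex-1), 986 (Apex-2)
Next rejected bid: $985 (not a price — pay-as-bid).
Allocation: Apex 2, Stratus 1, Willow 2.

Apex 2, Stratus 1, Willow 2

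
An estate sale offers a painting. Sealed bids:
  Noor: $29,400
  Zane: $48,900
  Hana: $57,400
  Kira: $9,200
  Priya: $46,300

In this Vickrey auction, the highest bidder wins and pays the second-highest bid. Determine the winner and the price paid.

Hana pays $48,900

Rule: the highest bidder wins and pays the second-highest bid.
Bids in order: 57,400 (Hana) > 48,900 (Zane) > 46,300 (Priya) > 29,400 (Noor) > 9,200 (Kira)
Second-price: Hana pays Zane's bid of $48,900.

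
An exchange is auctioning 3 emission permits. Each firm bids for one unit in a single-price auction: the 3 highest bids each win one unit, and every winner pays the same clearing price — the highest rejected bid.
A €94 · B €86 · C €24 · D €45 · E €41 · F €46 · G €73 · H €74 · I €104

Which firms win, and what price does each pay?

Ordering the bids: 104 (I), 94 (A), 86 (B), 74 (H), 73 (G), …
Winners (3 units): I, A, B.
Clearing price = highest rejected bid = €74.

I, A, B; each pays €74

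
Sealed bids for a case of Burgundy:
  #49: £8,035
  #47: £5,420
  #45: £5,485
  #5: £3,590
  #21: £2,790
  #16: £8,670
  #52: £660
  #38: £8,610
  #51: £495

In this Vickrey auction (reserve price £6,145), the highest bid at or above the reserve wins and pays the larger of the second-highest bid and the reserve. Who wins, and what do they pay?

Bids in order: 8,670 (#16) > 8,610 (#38) > 8,035 (#49) > 5,485 (#45) > 5,420 (#47) > 3,590 (#5) > …
#16 has the top bid at or above the reserve (£8,670).
Second-highest bid £8,610 exceeds the reserve £6,145 → payment £8,610.

#16 pays £8,610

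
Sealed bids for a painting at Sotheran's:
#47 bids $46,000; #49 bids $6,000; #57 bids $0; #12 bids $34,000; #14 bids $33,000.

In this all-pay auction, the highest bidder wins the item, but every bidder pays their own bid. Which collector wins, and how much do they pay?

Sorting bids: 46,000 (#47) > 34,000 (#12) > 33,000 (#14) > 6,000 (#49) > 0 (#57)
#47 wins with the top bid; all bids are sunk regardless.

#47 pays $46,000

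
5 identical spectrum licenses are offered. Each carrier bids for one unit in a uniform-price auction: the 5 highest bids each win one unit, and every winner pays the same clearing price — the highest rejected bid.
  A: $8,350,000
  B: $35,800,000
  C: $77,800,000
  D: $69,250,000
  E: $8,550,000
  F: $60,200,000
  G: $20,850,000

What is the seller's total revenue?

Sorting: 77,800,000 (C), 69,250,000 (D), 60,200,000 (F), 35,800,000 (B), 20,850,000 (G), 8,550,000 (E), 8,350,000 (A)
Top 5: C, D, F, B, G.
Highest unsuccessful bid: $8,550,000 → clearing price.
Total revenue = 5 × $8,550,000 = $42,750,000.

Total revenue: $42,750,000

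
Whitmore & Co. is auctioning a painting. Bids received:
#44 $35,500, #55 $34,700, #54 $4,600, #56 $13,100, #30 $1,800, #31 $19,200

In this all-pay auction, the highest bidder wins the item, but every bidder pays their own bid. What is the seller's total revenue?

Total revenue: $108,900

Bids in order: 35,500 (#44) > 34,700 (#55) > 19,200 (#31) > 13,100 (#56) > 4,600 (#54) > 1,800 (#30)
Every bidder forfeits their bid regardless of winning.
Revenue = 35,500 + 34,700 + 4,600 + 13,100 + 1,800 + 19,200 = $108,900.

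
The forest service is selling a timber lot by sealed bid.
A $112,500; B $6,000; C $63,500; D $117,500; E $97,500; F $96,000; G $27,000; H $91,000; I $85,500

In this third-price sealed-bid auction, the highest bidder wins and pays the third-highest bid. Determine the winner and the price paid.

D pays $97,500

Sorting bids: 117,500 (D) > 112,500 (A) > 97,500 (E) > 96,000 (F) > 91,000 (H) > 85,500 (I) > …
D wins; payment is bid #3 in the ranking = $97,500.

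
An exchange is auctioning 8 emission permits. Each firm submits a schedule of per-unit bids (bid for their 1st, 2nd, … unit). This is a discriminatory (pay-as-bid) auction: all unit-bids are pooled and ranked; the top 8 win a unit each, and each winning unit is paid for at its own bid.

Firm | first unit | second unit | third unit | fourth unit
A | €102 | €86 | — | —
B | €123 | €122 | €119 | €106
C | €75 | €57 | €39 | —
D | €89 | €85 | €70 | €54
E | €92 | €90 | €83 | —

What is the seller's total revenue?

Total revenue: €843

All unit-bids, highest first — top 8: 123 (B-1), 122 (B-2), 119 (B-3), 106 (B-4), 102 (A-1), 92 (E-1), 90 (E-2), 89 (D-1)
Next rejected bid: €86 (not a price — pay-as-bid).
Each winning unit pays its own bid.
Revenue = 123 + 122 + 119 + 106 + 102 + 92 + 90 + 89 = €843.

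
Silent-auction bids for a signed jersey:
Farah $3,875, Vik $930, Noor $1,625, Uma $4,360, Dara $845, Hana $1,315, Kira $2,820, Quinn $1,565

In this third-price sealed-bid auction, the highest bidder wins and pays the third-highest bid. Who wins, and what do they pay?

Uma pays $2,820

Rule: the highest bidder wins and pays the third-highest bid.
Sorting bids: 4,360 (Uma) > 3,875 (Farah) > 2,820 (Kira) > 1,625 (Noor) > 1,565 (Quinn) > 1,315 (Hana) > …
Uma is highest; pays the third-highest bid, $2,820.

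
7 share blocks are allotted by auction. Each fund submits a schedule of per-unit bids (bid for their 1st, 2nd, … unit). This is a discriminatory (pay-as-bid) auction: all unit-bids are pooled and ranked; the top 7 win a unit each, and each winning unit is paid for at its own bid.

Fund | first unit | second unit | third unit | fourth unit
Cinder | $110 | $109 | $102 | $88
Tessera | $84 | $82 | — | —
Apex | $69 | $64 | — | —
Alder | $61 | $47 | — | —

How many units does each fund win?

Apex 1, Cinder 4, Tessera 2

All unit-bids, highest first — top 7: 110 (Cinder-1), 109 (Cinder-2), 102 (Cinder-3), 88 (Cinder-4), 84 (Tessera-1), 82 (Tessera-2), 69 (Apex-1)
Next rejected bid: $64 (not a price — pay-as-bid).
Allocation: Apex 1, Cinder 4, Tessera 2.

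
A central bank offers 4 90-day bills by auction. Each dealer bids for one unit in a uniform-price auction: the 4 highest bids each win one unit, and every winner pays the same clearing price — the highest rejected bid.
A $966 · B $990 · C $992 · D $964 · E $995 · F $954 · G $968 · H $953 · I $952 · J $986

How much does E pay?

Bids ranked high→low: 995 (E), 992 (C), 990 (B), 986 (J), 968 (G), 966 (A), …
The 4 highest are E, C, B, J.
Clearing price = highest rejected bid = $968.
E wins → pays $968.

E pays $968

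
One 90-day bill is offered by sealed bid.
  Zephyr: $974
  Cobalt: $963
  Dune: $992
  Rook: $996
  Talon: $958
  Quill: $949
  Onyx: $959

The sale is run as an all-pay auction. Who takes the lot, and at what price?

Bids in order: 996 (Rook) > 992 (Dune) > 974 (Zephyr) > 963 (Cobalt) > 959 (Onyx) > 958 (Talon) > …
Rook is highest and takes the item; every bidder forfeits their bid.

Rook pays $996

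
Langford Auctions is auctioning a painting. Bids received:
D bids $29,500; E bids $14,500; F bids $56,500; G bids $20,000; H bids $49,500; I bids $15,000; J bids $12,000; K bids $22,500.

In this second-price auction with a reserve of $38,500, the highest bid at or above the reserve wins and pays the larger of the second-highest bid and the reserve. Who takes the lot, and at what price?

Rule: the highest bid at or above the reserve wins and pays the larger of the second-highest bid and the reserve.
Bids in order: 56,500 (F) > 49,500 (H) > 29,500 (D) > 22,500 (K) > 20,000 (G) > 15,000 (I) > …
Highest eligible bid: F at $56,500.
max(second-highest $49,500, reserve $38,500) = $49,500; the reserve does not bind.

F pays $49,500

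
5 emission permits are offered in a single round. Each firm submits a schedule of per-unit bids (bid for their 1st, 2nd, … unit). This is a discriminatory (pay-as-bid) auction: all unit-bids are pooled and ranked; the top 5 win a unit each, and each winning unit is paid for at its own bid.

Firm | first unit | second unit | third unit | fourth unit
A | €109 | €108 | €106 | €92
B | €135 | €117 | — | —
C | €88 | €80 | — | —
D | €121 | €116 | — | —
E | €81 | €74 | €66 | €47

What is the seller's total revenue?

Pooled unit-bids ranked (top 5): 135 (B-1), 121 (D-1), 117 (B-2), 116 (D-2), 109 (A-1)
Next rejected bid: €108 (not a price — pay-as-bid).
Each winning unit pays its own bid.
Revenue = 135 + 121 + 117 + 116 + 109 = €598.

Total revenue: €598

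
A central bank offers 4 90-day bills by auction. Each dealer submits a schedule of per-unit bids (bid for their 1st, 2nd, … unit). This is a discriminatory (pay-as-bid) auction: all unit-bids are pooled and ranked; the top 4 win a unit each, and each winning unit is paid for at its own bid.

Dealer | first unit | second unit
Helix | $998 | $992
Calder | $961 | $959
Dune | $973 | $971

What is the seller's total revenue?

All unit-bids, highest first — top 4: 998 (Helix-1), 992 (Helix-2), 973 (Dune-1), 971 (Dune-2)
Next rejected bid: $961 (not a price — pay-as-bid).
Each winning unit pays its own bid.
Revenue = 998 + 992 + 973 + 971 = $3,934.

Total revenue: $3,934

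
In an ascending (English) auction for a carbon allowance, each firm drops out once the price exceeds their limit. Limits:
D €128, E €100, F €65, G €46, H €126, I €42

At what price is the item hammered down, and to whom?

D wins at €126

Limits in order: 128 (D) > 126 (H) > 100 (E) > 65 (F) > 46 (G) > 42 (I)
H is the last rival to drop out, at €126; D remains and wins at that price.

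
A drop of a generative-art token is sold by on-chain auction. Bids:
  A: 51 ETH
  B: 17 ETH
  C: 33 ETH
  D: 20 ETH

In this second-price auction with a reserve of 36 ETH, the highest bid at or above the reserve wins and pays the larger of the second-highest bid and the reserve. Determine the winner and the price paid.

Bids ranked: 51 (A) > 33 (C) > 20 (D) > 17 (B)
A has the top bid at or above the reserve (51 ETH).
Second-highest bid 33 ETH is below the reserve 36 ETH, so the reserve binds → payment 36 ETH.

A pays 36 ETH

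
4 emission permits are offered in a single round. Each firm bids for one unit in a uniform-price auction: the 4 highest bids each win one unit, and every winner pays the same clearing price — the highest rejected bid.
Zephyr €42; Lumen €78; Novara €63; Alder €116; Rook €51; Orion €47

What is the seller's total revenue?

Total revenue: €188

Bids ranked high→low: 116 (Alder), 78 (Lumen), 63 (Novara), 51 (Rook), 47 (Orion), 42 (Zephyr)
The 4 highest are Alder, Lumen, Novara, Rook.
Clearing price = highest rejected bid = €47.
Total revenue = 4 × €47 = €188.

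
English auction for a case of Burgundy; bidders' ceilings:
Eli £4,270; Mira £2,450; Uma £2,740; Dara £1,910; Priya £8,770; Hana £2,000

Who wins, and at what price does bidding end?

Priya wins at £4,270

Sorting limits: 8,770 (Priya) > 4,270 (Eli) > 2,740 (Uma) > 2,450 (Mira) > 2,000 (Hana) > 1,910 (Dara)
Eli is the last rival to drop out, at £4,270; Priya remains and wins at that price.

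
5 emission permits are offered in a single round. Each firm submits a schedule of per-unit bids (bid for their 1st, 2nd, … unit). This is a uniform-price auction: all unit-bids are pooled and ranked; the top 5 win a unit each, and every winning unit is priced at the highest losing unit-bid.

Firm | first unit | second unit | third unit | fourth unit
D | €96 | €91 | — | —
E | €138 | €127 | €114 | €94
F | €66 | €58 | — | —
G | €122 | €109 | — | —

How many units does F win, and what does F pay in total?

F: 0 units, pays €0

All unit-bids, highest first — top 5: 138 (E-1), 127 (E-2), 122 (G-1), 114 (E-3), 109 (G-2)
The (k+1)-th unit-bid is €96.
F wins 0 unit(s) at €96 each.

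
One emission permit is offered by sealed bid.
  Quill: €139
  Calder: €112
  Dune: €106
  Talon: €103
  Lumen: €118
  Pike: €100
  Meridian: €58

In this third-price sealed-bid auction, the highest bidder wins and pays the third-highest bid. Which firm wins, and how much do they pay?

Quill pays €112

Rule: the highest bidder wins and pays the third-highest bid.
Bids in order: 139 (Quill) > 118 (Lumen) > 112 (Calder) > 106 (Dune) > 103 (Talon) > 100 (Pike) > …
Quill is highest; pays the third-highest bid, €112.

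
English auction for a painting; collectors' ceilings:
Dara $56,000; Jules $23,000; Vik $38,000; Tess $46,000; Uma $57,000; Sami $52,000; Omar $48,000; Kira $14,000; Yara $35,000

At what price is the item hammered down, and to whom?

Sorting limits: 57,000 (Uma) > 56,000 (Dara) > 52,000 (Sami) > 48,000 (Omar) > 46,000 (Tess) > 38,000 (Vik) > …
Dara is the last rival to drop out, at $56,000; Uma remains and wins at that price.

Uma wins at $56,000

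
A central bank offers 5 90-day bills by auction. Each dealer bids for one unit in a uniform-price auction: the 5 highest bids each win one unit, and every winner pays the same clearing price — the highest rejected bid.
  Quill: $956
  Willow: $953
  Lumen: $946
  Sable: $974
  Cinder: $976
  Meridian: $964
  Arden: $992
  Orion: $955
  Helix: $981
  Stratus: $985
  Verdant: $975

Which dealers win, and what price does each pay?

Arden, Stratus, Helix, Cinder, Verdant; each pays $974

Bids ranked high→low: 992 (Arden), 985 (Stratus), 981 (Helix), 976 (Cinder), 975 (Verdant), 974 (Sable), 964 (Meridian), …
Top 5: Arden, Stratus, Helix, Cinder, Verdant.
First losing bid is Sable's $974, which sets the uniform price.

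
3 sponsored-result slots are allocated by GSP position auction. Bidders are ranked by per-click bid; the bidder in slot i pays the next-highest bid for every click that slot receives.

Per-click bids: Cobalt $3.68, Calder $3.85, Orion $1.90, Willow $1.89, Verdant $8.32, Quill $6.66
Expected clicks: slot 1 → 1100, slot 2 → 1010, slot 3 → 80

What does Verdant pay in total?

Verdant pays $7326.00

Sorting advertisers: $8.32 (Verdant) > $6.66 (Quill) > $3.85 (Calder) > $3.68 (Cobalt) > …
Verdant holds slot 1 → pays next bid $6.66 × 1100 clicks = $7326.00.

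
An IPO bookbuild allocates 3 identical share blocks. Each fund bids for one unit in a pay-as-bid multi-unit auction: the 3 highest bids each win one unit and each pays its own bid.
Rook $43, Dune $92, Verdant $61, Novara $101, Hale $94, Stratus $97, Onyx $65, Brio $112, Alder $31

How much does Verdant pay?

Bids ranked high→low: 112 (Brio), 101 (Novara), 97 (Stratus), 94 (Hale), 92 (Dune), …
The 3 highest are Brio, Novara, Stratus.
Verdant does not win → $0.

Verdant pays $0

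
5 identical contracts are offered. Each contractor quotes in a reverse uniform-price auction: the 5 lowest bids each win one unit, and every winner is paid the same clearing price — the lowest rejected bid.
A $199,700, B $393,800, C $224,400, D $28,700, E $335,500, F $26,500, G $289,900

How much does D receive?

Sorting: 26,500 (F), 28,700 (D), 199,700 (A), 224,400 (C), 289,900 (G), 335,500 (E), 393,800 (B)
Winners (5 units): F, D, A, C, G.
First losing bid is E's $335,500, which sets the uniform price.
D wins → is paid $335,500.

D is paid $335,500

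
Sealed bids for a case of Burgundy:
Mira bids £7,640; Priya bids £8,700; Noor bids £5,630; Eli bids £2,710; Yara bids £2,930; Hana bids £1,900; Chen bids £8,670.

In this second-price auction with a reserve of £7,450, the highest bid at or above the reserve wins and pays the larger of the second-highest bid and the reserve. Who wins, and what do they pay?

Second-price auction with a reserve of £7,450: the highest bid at or above the reserve wins and pays the larger of the second-highest bid and the reserve.
Bids in order: 8,700 (Priya) > 8,670 (Chen) > 7,640 (Mira) > 5,630 (Noor) > 2,930 (Yara) > 2,710 (Eli) > …
Priya has the top bid at or above the reserve (£8,700).
max(second-highest £8,670, reserve £7,450) = £8,670; the reserve does not bind.

Priya pays £8,670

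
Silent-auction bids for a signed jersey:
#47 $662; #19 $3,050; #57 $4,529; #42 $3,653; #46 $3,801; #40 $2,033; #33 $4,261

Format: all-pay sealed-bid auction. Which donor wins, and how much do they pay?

#57 pays $4,529

Bids in order: 4,529 (#57) > 4,261 (#33) > 3,801 (#46) > 3,653 (#42) > 3,050 (#19) > 2,033 (#40) > …
#57 wins with the top bid; all bids are sunk regardless.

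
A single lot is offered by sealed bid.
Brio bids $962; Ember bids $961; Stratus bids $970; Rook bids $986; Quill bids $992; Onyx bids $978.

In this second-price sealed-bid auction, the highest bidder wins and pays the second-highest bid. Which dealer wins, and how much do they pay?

Quill pays $986

Bids ranked: 992 (Quill) > 986 (Rook) > 978 (Onyx) > 970 (Stratus) > 962 (Brio) > 961 (Ember)
Quill is highest; pays the second-highest bid, $986.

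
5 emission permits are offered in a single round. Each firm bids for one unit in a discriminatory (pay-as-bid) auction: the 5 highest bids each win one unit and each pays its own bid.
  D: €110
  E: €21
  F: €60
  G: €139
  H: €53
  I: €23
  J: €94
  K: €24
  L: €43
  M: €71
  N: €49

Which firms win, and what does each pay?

G €139, D €110, J €94, M €71, F €60

Ordering the bids: 139 (G), 110 (D), 94 (J), 71 (M), 60 (F), 53 (H), 49 (N), …
Top 5: G, D, J, M, F.
Each winner pays its own bid: G €139, D €110, J €94, M €71, F €60.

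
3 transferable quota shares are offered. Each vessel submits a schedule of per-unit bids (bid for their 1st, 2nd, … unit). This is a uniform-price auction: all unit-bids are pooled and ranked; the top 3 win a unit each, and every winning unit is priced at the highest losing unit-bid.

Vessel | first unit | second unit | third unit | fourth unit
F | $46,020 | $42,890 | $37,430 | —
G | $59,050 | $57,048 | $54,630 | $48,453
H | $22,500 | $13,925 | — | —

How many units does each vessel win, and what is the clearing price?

G 3; clearing price $48,453

Merging the schedules and taking the best 3: 59,050 (G-1), 57,048 (G-2), 54,630 (G-3)
The (k+1)-th unit-bid is $48,453.
Allocation: G 3.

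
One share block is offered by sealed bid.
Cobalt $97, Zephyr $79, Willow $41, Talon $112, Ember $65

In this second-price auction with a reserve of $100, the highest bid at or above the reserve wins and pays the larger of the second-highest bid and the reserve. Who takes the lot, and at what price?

Rule: the highest bid at or above the reserve wins and pays the larger of the second-highest bid and the reserve.
Sorting bids: 112 (Talon) > 97 (Cobalt) > 79 (Zephyr) > 65 (Ember) > 41 (Willow)
Talon has the top bid at or above the reserve ($112).
max(second-highest $97, reserve $100) = $100.

Talon pays $100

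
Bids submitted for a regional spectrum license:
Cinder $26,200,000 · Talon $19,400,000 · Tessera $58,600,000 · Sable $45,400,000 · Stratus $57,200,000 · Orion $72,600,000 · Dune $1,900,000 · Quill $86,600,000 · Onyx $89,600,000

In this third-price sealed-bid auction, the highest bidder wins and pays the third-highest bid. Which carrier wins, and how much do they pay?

Onyx pays $72,600,000

Bids ranked: 89,600,000 (Onyx) > 86,600,000 (Quill) > 72,600,000 (Orion) > 58,600,000 (Tessera) > 57,200,000 (Stratus) > 45,400,000 (Sable) > …
Onyx is highest; pays the third-highest bid, $72,600,000.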